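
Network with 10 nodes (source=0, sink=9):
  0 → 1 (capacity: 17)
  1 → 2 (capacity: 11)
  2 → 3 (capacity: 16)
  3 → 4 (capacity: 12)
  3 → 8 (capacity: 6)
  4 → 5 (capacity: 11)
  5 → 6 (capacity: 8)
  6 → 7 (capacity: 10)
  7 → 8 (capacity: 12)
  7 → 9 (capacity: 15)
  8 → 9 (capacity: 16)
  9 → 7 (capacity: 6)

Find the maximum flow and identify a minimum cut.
Max flow = 11, Min cut edges: (1,2)

Maximum flow: 11
Minimum cut: (1,2)
Partition: S = [0, 1], T = [2, 3, 4, 5, 6, 7, 8, 9]

Max-flow min-cut theorem verified: both equal 11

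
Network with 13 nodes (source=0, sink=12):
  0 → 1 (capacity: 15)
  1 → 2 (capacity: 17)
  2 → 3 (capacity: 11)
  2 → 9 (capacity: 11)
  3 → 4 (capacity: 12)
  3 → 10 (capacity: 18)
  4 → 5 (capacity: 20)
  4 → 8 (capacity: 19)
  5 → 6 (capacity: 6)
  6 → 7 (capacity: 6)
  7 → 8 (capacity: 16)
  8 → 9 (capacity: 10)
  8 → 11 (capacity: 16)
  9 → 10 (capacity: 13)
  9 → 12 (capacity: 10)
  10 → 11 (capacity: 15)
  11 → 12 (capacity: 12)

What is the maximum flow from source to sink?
Maximum flow = 15

Max flow: 15

Flow assignment:
  0 → 1: 15/15
  1 → 2: 15/17
  2 → 3: 4/11
  2 → 9: 11/11
  3 → 10: 4/18
  9 → 10: 1/13
  9 → 12: 10/10
  10 → 11: 5/15
  11 → 12: 5/12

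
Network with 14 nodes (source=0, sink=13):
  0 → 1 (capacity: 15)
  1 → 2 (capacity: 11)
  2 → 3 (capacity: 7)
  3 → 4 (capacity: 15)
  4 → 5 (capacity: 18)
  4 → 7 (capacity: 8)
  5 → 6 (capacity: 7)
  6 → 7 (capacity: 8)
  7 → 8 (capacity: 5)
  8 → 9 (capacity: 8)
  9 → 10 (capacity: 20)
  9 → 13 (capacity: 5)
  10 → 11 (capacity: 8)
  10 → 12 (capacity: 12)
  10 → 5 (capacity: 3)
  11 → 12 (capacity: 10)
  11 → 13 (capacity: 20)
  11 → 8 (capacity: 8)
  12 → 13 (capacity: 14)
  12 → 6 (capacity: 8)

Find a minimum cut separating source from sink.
Min cut value = 5, edges: (7,8)

Min cut value: 5
Partition: S = [0, 1, 2, 3, 4, 5, 6, 7], T = [8, 9, 10, 11, 12, 13]
Cut edges: (7,8)

By max-flow min-cut theorem, max flow = min cut = 5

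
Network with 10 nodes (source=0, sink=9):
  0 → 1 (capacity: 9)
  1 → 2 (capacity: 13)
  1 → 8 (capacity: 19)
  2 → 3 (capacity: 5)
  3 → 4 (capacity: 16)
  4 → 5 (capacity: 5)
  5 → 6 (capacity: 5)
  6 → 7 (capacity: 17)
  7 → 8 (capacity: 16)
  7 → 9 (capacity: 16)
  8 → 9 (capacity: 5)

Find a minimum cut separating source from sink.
Min cut value = 9, edges: (0,1)

Min cut value: 9
Partition: S = [0], T = [1, 2, 3, 4, 5, 6, 7, 8, 9]
Cut edges: (0,1)

By max-flow min-cut theorem, max flow = min cut = 9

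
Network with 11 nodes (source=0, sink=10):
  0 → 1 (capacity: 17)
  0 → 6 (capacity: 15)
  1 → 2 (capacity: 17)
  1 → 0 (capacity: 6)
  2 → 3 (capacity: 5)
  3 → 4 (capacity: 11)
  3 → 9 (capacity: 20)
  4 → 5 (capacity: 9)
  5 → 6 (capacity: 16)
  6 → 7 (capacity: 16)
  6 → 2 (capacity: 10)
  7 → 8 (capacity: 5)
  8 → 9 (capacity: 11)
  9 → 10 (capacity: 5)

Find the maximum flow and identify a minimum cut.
Max flow = 5, Min cut edges: (9,10)

Maximum flow: 5
Minimum cut: (9,10)
Partition: S = [0, 1, 2, 3, 4, 5, 6, 7, 8, 9], T = [10]

Max-flow min-cut theorem verified: both equal 5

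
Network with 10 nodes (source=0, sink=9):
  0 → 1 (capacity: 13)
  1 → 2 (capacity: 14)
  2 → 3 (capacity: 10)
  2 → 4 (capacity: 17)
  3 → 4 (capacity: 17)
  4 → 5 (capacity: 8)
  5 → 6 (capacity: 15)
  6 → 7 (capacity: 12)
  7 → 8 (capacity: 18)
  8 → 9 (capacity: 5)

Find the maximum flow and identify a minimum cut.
Max flow = 5, Min cut edges: (8,9)

Maximum flow: 5
Minimum cut: (8,9)
Partition: S = [0, 1, 2, 3, 4, 5, 6, 7, 8], T = [9]

Max-flow min-cut theorem verified: both equal 5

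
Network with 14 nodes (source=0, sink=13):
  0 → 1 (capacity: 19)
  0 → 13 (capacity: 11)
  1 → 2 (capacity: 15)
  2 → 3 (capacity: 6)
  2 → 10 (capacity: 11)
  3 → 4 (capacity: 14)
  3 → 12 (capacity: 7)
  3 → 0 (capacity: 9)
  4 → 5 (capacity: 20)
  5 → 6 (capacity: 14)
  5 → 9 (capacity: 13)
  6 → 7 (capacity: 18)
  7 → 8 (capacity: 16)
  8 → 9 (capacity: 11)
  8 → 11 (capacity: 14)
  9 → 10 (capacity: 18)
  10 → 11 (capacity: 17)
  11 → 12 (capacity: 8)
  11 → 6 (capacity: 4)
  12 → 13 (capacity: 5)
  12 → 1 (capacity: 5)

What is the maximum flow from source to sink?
Maximum flow = 16

Max flow: 16

Flow assignment:
  0 → 1: 11/19
  0 → 13: 11/11
  1 → 2: 14/15
  2 → 3: 6/6
  2 → 10: 8/11
  3 → 0: 6/9
  6 → 7: 1/18
  7 → 8: 1/16
  8 → 9: 1/11
  9 → 10: 1/18
  10 → 11: 9/17
  11 → 12: 8/8
  11 → 6: 1/4
  12 → 13: 5/5
  12 → 1: 3/5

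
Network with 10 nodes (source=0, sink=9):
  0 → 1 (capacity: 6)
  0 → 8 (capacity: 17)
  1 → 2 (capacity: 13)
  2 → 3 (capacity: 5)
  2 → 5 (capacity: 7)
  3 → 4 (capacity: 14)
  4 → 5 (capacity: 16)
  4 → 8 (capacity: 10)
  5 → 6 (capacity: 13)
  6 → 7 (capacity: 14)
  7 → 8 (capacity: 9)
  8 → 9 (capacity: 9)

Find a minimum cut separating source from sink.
Min cut value = 9, edges: (8,9)

Min cut value: 9
Partition: S = [0, 1, 2, 3, 4, 5, 6, 7, 8], T = [9]
Cut edges: (8,9)

By max-flow min-cut theorem, max flow = min cut = 9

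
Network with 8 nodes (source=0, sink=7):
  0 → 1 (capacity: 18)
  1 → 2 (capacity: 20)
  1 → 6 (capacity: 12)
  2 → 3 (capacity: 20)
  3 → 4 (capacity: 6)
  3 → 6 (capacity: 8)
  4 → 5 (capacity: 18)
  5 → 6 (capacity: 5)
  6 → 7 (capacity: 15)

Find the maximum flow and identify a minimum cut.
Max flow = 15, Min cut edges: (6,7)

Maximum flow: 15
Minimum cut: (6,7)
Partition: S = [0, 1, 2, 3, 4, 5, 6], T = [7]

Max-flow min-cut theorem verified: both equal 15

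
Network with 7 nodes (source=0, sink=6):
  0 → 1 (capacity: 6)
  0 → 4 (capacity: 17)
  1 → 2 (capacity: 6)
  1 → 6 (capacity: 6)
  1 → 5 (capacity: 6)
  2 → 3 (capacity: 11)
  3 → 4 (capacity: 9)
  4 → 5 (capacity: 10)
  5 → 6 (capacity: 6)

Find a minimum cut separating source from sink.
Min cut value = 12, edges: (1,6), (5,6)

Min cut value: 12
Partition: S = [0, 1, 2, 3, 4, 5], T = [6]
Cut edges: (1,6), (5,6)

By max-flow min-cut theorem, max flow = min cut = 12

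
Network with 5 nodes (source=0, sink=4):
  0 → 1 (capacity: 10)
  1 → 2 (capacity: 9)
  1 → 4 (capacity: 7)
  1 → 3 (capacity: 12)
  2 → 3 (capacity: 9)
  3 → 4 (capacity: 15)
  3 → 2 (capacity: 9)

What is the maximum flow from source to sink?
Maximum flow = 10

Max flow: 10

Flow assignment:
  0 → 1: 10/10
  1 → 4: 7/7
  1 → 3: 3/12
  3 → 4: 3/15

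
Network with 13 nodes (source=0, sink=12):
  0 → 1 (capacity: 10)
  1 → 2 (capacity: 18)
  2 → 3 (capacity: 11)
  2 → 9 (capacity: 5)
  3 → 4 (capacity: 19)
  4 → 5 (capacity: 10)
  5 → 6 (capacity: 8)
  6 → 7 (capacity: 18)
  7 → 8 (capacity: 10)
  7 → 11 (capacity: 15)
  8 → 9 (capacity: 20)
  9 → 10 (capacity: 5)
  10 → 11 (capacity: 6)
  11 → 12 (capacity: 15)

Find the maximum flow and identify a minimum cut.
Max flow = 10, Min cut edges: (0,1)

Maximum flow: 10
Minimum cut: (0,1)
Partition: S = [0], T = [1, 2, 3, 4, 5, 6, 7, 8, 9, 10, 11, 12]

Max-flow min-cut theorem verified: both equal 10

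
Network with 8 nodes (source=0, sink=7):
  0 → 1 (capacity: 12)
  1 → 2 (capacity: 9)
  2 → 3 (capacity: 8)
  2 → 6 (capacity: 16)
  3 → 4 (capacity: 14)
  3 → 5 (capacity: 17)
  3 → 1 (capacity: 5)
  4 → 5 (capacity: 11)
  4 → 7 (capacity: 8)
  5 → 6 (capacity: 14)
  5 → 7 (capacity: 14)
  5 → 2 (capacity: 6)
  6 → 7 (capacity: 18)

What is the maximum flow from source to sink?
Maximum flow = 9

Max flow: 9

Flow assignment:
  0 → 1: 9/12
  1 → 2: 9/9
  2 → 6: 9/16
  6 → 7: 9/18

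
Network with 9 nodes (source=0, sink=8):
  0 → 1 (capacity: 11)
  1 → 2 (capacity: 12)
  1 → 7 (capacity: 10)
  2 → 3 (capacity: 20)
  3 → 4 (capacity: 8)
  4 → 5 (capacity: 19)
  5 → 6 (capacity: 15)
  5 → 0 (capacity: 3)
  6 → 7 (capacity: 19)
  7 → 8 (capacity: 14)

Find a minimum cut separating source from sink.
Min cut value = 11, edges: (0,1)

Min cut value: 11
Partition: S = [0], T = [1, 2, 3, 4, 5, 6, 7, 8]
Cut edges: (0,1)

By max-flow min-cut theorem, max flow = min cut = 11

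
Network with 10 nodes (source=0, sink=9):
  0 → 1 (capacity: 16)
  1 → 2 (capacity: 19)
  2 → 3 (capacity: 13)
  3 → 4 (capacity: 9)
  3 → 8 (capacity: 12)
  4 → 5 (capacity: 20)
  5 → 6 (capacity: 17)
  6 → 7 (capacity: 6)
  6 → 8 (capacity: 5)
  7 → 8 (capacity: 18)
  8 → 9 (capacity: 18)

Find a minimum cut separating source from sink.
Min cut value = 13, edges: (2,3)

Min cut value: 13
Partition: S = [0, 1, 2], T = [3, 4, 5, 6, 7, 8, 9]
Cut edges: (2,3)

By max-flow min-cut theorem, max flow = min cut = 13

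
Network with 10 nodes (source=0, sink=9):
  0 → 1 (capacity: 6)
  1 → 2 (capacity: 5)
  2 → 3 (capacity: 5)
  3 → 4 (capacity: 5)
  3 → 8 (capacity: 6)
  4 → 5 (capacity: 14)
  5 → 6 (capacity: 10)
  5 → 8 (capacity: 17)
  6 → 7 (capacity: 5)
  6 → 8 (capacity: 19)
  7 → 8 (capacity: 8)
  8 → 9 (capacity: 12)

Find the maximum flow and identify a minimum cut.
Max flow = 5, Min cut edges: (2,3)

Maximum flow: 5
Minimum cut: (2,3)
Partition: S = [0, 1, 2], T = [3, 4, 5, 6, 7, 8, 9]

Max-flow min-cut theorem verified: both equal 5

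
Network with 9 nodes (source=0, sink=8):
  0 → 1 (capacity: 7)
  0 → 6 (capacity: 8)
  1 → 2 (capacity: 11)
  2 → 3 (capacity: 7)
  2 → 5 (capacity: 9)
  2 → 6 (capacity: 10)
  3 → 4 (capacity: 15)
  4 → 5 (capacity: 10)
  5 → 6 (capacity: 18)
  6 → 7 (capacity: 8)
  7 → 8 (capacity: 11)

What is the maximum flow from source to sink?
Maximum flow = 8

Max flow: 8

Flow assignment:
  0 → 1: 7/7
  0 → 6: 1/8
  1 → 2: 7/11
  2 → 6: 7/10
  6 → 7: 8/8
  7 → 8: 8/11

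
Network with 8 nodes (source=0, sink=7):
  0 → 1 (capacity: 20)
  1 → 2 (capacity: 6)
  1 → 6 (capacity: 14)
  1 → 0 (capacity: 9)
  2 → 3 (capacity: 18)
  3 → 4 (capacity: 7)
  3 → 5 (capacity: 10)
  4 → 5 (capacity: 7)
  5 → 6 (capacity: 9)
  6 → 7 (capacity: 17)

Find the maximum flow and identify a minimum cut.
Max flow = 17, Min cut edges: (6,7)

Maximum flow: 17
Minimum cut: (6,7)
Partition: S = [0, 1, 2, 3, 4, 5, 6], T = [7]

Max-flow min-cut theorem verified: both equal 17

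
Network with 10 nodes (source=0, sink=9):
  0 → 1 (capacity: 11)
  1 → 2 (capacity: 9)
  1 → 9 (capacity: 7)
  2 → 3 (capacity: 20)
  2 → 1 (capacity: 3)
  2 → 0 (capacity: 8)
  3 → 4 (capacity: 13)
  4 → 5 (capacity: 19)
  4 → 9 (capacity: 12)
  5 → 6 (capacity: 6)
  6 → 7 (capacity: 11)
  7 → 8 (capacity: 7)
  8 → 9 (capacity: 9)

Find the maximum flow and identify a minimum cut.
Max flow = 11, Min cut edges: (0,1)

Maximum flow: 11
Minimum cut: (0,1)
Partition: S = [0], T = [1, 2, 3, 4, 5, 6, 7, 8, 9]

Max-flow min-cut theorem verified: both equal 11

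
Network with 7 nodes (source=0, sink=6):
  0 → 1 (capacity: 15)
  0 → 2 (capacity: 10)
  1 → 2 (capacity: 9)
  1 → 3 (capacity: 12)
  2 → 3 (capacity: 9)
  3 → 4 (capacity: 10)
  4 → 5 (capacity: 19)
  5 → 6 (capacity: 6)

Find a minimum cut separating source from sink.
Min cut value = 6, edges: (5,6)

Min cut value: 6
Partition: S = [0, 1, 2, 3, 4, 5], T = [6]
Cut edges: (5,6)

By max-flow min-cut theorem, max flow = min cut = 6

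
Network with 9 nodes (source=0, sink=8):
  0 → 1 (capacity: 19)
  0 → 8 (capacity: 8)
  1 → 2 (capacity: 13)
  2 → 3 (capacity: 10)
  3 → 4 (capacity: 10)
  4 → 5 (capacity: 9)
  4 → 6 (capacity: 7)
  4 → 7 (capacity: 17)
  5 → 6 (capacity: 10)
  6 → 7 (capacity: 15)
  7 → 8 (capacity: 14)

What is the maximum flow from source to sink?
Maximum flow = 18

Max flow: 18

Flow assignment:
  0 → 1: 10/19
  0 → 8: 8/8
  1 → 2: 10/13
  2 → 3: 10/10
  3 → 4: 10/10
  4 → 7: 10/17
  7 → 8: 10/14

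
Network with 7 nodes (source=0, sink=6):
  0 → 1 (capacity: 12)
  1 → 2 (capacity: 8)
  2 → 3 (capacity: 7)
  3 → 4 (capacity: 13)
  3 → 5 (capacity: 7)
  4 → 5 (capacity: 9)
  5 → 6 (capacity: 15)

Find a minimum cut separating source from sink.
Min cut value = 7, edges: (2,3)

Min cut value: 7
Partition: S = [0, 1, 2], T = [3, 4, 5, 6]
Cut edges: (2,3)

By max-flow min-cut theorem, max flow = min cut = 7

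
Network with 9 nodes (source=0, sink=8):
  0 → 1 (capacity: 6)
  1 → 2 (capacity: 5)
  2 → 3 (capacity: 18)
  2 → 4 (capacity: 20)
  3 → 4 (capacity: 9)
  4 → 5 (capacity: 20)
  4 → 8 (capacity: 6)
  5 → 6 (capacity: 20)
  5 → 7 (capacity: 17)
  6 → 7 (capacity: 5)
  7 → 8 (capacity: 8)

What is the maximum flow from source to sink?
Maximum flow = 5

Max flow: 5

Flow assignment:
  0 → 1: 5/6
  1 → 2: 5/5
  2 → 4: 5/20
  4 → 8: 5/6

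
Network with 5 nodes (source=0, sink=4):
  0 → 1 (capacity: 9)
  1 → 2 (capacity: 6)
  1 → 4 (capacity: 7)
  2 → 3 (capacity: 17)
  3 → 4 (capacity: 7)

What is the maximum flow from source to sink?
Maximum flow = 9

Max flow: 9

Flow assignment:
  0 → 1: 9/9
  1 → 2: 2/6
  1 → 4: 7/7
  2 → 3: 2/17
  3 → 4: 2/7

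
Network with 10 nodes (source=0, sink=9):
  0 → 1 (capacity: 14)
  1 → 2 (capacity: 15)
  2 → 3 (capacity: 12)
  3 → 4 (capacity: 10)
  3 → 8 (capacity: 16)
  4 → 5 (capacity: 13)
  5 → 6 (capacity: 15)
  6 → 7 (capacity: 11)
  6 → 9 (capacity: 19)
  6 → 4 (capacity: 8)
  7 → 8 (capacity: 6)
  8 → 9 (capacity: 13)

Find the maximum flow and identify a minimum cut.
Max flow = 12, Min cut edges: (2,3)

Maximum flow: 12
Minimum cut: (2,3)
Partition: S = [0, 1, 2], T = [3, 4, 5, 6, 7, 8, 9]

Max-flow min-cut theorem verified: both equal 12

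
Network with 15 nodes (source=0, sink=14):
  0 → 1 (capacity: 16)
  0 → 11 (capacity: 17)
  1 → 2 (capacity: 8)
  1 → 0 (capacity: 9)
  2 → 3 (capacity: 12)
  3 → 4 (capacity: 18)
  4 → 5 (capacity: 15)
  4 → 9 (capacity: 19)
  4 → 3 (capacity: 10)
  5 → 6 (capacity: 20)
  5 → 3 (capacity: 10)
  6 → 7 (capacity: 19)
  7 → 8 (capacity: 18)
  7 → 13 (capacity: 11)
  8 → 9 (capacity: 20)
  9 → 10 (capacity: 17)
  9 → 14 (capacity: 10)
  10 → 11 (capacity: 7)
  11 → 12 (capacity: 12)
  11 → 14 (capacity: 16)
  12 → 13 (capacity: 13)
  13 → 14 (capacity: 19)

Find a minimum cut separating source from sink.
Min cut value = 25, edges: (0,11), (1,2)

Min cut value: 25
Partition: S = [0, 1], T = [2, 3, 4, 5, 6, 7, 8, 9, 10, 11, 12, 13, 14]
Cut edges: (0,11), (1,2)

By max-flow min-cut theorem, max flow = min cut = 25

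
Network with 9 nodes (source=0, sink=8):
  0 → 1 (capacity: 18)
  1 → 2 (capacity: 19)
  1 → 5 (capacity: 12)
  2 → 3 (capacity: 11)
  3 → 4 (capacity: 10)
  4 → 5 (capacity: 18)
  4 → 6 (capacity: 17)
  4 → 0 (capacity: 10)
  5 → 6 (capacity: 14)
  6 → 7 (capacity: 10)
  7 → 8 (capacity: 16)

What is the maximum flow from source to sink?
Maximum flow = 10

Max flow: 10

Flow assignment:
  0 → 1: 16/18
  1 → 2: 6/19
  1 → 5: 10/12
  2 → 3: 6/11
  3 → 4: 6/10
  4 → 0: 6/10
  5 → 6: 10/14
  6 → 7: 10/10
  7 → 8: 10/16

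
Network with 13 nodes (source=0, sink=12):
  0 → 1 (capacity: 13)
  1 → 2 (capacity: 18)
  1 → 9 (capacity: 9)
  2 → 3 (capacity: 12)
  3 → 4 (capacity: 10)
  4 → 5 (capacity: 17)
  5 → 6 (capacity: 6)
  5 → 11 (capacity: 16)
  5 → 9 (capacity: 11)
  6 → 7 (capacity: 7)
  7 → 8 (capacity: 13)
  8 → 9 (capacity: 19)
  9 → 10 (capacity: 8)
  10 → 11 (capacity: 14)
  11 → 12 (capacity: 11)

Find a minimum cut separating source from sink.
Min cut value = 11, edges: (11,12)

Min cut value: 11
Partition: S = [0, 1, 2, 3, 4, 5, 6, 7, 8, 9, 10, 11], T = [12]
Cut edges: (11,12)

By max-flow min-cut theorem, max flow = min cut = 11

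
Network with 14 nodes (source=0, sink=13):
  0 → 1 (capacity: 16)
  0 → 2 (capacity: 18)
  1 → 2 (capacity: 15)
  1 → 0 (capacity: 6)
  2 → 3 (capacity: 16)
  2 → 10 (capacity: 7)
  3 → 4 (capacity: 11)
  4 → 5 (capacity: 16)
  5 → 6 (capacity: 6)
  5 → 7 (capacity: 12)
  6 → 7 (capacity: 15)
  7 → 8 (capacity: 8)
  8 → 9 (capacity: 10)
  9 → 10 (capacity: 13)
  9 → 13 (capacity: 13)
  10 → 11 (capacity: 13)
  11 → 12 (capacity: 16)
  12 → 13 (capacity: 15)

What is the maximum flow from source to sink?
Maximum flow = 15

Max flow: 15

Flow assignment:
  0 → 1: 15/16
  1 → 2: 15/15
  2 → 3: 8/16
  2 → 10: 7/7
  3 → 4: 8/11
  4 → 5: 8/16
  5 → 7: 8/12
  7 → 8: 8/8
  8 → 9: 8/10
  9 → 13: 8/13
  10 → 11: 7/13
  11 → 12: 7/16
  12 → 13: 7/15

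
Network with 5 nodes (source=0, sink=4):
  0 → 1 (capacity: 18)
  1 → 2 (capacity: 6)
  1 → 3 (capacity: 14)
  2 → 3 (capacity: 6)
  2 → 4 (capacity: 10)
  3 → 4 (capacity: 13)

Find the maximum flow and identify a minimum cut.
Max flow = 18, Min cut edges: (0,1)

Maximum flow: 18
Minimum cut: (0,1)
Partition: S = [0], T = [1, 2, 3, 4]

Max-flow min-cut theorem verified: both equal 18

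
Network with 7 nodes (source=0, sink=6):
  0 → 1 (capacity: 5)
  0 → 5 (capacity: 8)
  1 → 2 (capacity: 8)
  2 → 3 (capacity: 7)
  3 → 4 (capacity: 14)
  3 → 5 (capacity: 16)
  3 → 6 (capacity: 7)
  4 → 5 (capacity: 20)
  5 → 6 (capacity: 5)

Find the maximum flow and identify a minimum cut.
Max flow = 10, Min cut edges: (0,1), (5,6)

Maximum flow: 10
Minimum cut: (0,1), (5,6)
Partition: S = [0, 4, 5], T = [1, 2, 3, 6]

Max-flow min-cut theorem verified: both equal 10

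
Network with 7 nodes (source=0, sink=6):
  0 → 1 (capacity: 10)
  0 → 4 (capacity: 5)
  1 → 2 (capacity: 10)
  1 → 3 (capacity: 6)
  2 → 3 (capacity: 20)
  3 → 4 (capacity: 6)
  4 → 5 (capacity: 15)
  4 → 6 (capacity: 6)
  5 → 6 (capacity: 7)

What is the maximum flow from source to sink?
Maximum flow = 11

Max flow: 11

Flow assignment:
  0 → 1: 6/10
  0 → 4: 5/5
  1 → 3: 6/6
  3 → 4: 6/6
  4 → 5: 5/15
  4 → 6: 6/6
  5 → 6: 5/7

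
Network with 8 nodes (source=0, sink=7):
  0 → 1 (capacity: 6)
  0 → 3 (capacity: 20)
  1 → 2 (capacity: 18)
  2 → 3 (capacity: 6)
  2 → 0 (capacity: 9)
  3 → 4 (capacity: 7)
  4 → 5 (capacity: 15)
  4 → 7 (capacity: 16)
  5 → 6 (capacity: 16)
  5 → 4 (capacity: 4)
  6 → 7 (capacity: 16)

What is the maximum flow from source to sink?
Maximum flow = 7

Max flow: 7

Flow assignment:
  0 → 3: 7/20
  3 → 4: 7/7
  4 → 7: 7/16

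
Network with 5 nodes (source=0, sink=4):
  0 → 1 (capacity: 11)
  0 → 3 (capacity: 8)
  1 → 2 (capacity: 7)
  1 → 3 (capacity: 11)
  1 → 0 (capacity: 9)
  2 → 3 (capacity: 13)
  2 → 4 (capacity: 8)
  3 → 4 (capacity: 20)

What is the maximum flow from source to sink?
Maximum flow = 19

Max flow: 19

Flow assignment:
  0 → 1: 11/11
  0 → 3: 8/8
  1 → 2: 7/7
  1 → 3: 4/11
  2 → 4: 7/8
  3 → 4: 12/20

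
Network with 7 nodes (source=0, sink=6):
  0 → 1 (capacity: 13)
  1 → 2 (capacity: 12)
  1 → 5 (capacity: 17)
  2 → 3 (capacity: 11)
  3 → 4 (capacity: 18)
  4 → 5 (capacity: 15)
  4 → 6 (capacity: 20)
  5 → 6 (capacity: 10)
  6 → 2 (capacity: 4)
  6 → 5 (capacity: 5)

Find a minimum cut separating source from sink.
Min cut value = 13, edges: (0,1)

Min cut value: 13
Partition: S = [0], T = [1, 2, 3, 4, 5, 6]
Cut edges: (0,1)

By max-flow min-cut theorem, max flow = min cut = 13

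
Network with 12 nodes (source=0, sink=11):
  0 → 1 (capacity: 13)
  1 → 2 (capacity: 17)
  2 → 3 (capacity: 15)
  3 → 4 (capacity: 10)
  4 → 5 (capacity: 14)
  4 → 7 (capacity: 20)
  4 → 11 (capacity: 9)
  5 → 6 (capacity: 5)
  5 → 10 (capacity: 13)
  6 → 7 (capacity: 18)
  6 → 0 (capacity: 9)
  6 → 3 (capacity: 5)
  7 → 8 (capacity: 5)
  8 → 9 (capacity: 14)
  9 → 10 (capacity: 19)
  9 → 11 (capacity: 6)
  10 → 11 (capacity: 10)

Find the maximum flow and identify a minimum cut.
Max flow = 10, Min cut edges: (3,4)

Maximum flow: 10
Minimum cut: (3,4)
Partition: S = [0, 1, 2, 3], T = [4, 5, 6, 7, 8, 9, 10, 11]

Max-flow min-cut theorem verified: both equal 10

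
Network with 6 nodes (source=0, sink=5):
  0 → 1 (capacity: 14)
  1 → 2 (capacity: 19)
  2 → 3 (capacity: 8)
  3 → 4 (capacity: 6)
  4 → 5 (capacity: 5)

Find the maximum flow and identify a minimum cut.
Max flow = 5, Min cut edges: (4,5)

Maximum flow: 5
Minimum cut: (4,5)
Partition: S = [0, 1, 2, 3, 4], T = [5]

Max-flow min-cut theorem verified: both equal 5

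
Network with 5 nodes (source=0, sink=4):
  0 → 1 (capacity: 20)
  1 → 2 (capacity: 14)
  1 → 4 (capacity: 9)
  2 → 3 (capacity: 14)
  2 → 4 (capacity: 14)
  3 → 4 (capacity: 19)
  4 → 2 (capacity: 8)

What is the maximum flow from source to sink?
Maximum flow = 20

Max flow: 20

Flow assignment:
  0 → 1: 20/20
  1 → 2: 11/14
  1 → 4: 9/9
  2 → 4: 11/14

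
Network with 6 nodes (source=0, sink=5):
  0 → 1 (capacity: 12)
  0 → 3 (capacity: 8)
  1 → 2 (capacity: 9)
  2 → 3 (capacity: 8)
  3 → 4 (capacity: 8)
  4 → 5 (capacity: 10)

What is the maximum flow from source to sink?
Maximum flow = 8

Max flow: 8

Flow assignment:
  0 → 1: 8/12
  1 → 2: 8/9
  2 → 3: 8/8
  3 → 4: 8/8
  4 → 5: 8/10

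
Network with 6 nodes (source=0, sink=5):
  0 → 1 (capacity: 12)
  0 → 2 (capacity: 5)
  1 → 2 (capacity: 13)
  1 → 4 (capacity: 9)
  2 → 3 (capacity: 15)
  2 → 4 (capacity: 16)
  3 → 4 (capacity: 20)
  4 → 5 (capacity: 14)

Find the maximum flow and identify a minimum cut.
Max flow = 14, Min cut edges: (4,5)

Maximum flow: 14
Minimum cut: (4,5)
Partition: S = [0, 1, 2, 3, 4], T = [5]

Max-flow min-cut theorem verified: both equal 14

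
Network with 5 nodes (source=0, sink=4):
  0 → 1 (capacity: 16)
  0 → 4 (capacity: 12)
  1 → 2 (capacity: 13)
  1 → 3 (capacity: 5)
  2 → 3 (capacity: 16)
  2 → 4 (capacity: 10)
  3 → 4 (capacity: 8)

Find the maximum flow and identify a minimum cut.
Max flow = 28, Min cut edges: (0,1), (0,4)

Maximum flow: 28
Minimum cut: (0,1), (0,4)
Partition: S = [0], T = [1, 2, 3, 4]

Max-flow min-cut theorem verified: both equal 28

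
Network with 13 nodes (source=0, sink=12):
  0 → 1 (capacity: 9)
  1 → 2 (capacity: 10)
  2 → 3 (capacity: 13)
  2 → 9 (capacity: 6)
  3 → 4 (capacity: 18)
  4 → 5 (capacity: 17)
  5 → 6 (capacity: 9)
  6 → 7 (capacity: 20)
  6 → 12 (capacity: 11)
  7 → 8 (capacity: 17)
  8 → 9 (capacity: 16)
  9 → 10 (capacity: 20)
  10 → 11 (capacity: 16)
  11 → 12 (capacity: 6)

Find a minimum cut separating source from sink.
Min cut value = 9, edges: (0,1)

Min cut value: 9
Partition: S = [0], T = [1, 2, 3, 4, 5, 6, 7, 8, 9, 10, 11, 12]
Cut edges: (0,1)

By max-flow min-cut theorem, max flow = min cut = 9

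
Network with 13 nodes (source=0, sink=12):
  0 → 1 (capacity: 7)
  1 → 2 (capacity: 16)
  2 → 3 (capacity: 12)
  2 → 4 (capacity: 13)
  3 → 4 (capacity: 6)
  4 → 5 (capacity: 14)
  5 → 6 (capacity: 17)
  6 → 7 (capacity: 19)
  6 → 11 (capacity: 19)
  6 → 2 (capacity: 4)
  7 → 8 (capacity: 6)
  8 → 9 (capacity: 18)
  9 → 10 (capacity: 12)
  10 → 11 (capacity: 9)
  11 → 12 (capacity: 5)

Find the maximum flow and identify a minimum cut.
Max flow = 5, Min cut edges: (11,12)

Maximum flow: 5
Minimum cut: (11,12)
Partition: S = [0, 1, 2, 3, 4, 5, 6, 7, 8, 9, 10, 11], T = [12]

Max-flow min-cut theorem verified: both equal 5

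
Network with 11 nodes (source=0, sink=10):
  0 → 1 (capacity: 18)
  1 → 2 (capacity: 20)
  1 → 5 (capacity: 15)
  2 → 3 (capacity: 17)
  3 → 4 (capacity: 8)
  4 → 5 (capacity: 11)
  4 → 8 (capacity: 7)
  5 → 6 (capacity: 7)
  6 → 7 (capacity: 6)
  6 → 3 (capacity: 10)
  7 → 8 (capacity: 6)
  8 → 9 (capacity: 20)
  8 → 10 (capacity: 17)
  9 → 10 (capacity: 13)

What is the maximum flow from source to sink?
Maximum flow = 13

Max flow: 13

Flow assignment:
  0 → 1: 13/18
  1 → 2: 8/20
  1 → 5: 5/15
  2 → 3: 8/17
  3 → 4: 8/8
  4 → 5: 1/11
  4 → 8: 7/7
  5 → 6: 6/7
  6 → 7: 6/6
  7 → 8: 6/6
  8 → 10: 13/17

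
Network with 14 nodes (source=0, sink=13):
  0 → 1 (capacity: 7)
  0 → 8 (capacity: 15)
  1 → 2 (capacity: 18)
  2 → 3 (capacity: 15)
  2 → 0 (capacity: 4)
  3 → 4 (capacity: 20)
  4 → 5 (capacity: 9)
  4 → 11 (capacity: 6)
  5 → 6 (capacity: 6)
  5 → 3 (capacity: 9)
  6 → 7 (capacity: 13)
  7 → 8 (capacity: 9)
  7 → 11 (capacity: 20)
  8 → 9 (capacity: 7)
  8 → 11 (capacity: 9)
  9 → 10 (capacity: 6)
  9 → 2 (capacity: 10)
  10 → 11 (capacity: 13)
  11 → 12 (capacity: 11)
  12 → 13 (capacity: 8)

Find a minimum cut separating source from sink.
Min cut value = 8, edges: (12,13)

Min cut value: 8
Partition: S = [0, 1, 2, 3, 4, 5, 6, 7, 8, 9, 10, 11, 12], T = [13]
Cut edges: (12,13)

By max-flow min-cut theorem, max flow = min cut = 8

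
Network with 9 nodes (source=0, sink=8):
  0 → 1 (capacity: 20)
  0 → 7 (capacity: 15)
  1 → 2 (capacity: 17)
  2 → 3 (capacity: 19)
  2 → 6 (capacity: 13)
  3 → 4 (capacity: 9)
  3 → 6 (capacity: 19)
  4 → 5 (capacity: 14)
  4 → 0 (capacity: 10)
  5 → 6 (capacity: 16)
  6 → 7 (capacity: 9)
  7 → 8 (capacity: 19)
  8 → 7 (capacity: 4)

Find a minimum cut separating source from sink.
Min cut value = 19, edges: (7,8)

Min cut value: 19
Partition: S = [0, 1, 2, 3, 4, 5, 6, 7], T = [8]
Cut edges: (7,8)

By max-flow min-cut theorem, max flow = min cut = 19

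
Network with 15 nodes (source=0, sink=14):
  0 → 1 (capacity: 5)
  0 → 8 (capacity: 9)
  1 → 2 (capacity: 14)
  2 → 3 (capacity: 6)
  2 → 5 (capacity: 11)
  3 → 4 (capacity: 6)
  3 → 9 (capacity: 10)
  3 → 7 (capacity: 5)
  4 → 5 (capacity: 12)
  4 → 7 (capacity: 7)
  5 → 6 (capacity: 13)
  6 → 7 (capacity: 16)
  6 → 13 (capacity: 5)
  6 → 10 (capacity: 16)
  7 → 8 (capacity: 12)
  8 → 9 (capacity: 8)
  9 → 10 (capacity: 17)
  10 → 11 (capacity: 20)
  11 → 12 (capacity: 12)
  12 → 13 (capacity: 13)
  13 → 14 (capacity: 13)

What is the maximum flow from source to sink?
Maximum flow = 13

Max flow: 13

Flow assignment:
  0 → 1: 5/5
  0 → 8: 8/9
  1 → 2: 5/14
  2 → 5: 5/11
  5 → 6: 5/13
  6 → 13: 5/5
  8 → 9: 8/8
  9 → 10: 8/17
  10 → 11: 8/20
  11 → 12: 8/12
  12 → 13: 8/13
  13 → 14: 13/13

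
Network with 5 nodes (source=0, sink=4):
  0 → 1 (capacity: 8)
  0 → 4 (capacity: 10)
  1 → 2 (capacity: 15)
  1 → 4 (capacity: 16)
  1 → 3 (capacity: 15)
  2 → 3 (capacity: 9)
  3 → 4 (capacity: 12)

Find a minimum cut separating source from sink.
Min cut value = 18, edges: (0,1), (0,4)

Min cut value: 18
Partition: S = [0], T = [1, 2, 3, 4]
Cut edges: (0,1), (0,4)

By max-flow min-cut theorem, max flow = min cut = 18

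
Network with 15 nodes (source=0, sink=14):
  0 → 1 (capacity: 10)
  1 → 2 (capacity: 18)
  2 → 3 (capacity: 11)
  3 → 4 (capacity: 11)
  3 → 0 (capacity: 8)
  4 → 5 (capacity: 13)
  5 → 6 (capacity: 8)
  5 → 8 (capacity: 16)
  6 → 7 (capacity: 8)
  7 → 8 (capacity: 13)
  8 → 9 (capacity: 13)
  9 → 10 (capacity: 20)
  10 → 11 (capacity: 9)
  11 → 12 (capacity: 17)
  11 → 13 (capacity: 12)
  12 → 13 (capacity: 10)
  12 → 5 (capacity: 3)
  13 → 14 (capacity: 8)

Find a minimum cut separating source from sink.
Min cut value = 8, edges: (13,14)

Min cut value: 8
Partition: S = [0, 1, 2, 3, 4, 5, 6, 7, 8, 9, 10, 11, 12, 13], T = [14]
Cut edges: (13,14)

By max-flow min-cut theorem, max flow = min cut = 8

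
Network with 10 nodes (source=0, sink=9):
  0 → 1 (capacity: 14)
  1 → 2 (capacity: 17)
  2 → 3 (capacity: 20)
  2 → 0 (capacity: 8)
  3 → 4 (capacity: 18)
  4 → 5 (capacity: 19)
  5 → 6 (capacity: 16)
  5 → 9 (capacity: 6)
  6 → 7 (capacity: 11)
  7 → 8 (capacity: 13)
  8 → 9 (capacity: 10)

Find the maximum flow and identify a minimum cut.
Max flow = 14, Min cut edges: (0,1)

Maximum flow: 14
Minimum cut: (0,1)
Partition: S = [0], T = [1, 2, 3, 4, 5, 6, 7, 8, 9]

Max-flow min-cut theorem verified: both equal 14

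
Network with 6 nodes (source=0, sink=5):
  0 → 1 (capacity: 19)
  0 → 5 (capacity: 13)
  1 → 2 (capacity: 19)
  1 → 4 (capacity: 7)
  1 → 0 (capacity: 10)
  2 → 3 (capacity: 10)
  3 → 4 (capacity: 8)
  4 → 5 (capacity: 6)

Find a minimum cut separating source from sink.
Min cut value = 19, edges: (0,5), (4,5)

Min cut value: 19
Partition: S = [0, 1, 2, 3, 4], T = [5]
Cut edges: (0,5), (4,5)

By max-flow min-cut theorem, max flow = min cut = 19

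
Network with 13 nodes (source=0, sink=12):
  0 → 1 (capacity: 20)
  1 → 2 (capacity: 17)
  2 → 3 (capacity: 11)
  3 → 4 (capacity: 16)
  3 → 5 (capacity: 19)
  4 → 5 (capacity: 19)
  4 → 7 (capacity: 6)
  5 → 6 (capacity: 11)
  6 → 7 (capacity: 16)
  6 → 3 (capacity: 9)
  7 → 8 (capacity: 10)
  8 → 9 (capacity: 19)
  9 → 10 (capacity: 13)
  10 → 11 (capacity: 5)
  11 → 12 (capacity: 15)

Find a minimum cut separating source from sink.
Min cut value = 5, edges: (10,11)

Min cut value: 5
Partition: S = [0, 1, 2, 3, 4, 5, 6, 7, 8, 9, 10], T = [11, 12]
Cut edges: (10,11)

By max-flow min-cut theorem, max flow = min cut = 5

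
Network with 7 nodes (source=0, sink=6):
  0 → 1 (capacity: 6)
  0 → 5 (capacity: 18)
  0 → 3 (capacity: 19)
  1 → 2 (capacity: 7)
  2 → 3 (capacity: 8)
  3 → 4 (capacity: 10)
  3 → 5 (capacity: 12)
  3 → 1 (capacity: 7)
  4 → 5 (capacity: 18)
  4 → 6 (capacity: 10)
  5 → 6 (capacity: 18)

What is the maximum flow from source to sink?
Maximum flow = 28

Max flow: 28

Flow assignment:
  0 → 1: 6/6
  0 → 5: 6/18
  0 → 3: 16/19
  1 → 2: 6/7
  2 → 3: 6/8
  3 → 4: 10/10
  3 → 5: 12/12
  4 → 6: 10/10
  5 → 6: 18/18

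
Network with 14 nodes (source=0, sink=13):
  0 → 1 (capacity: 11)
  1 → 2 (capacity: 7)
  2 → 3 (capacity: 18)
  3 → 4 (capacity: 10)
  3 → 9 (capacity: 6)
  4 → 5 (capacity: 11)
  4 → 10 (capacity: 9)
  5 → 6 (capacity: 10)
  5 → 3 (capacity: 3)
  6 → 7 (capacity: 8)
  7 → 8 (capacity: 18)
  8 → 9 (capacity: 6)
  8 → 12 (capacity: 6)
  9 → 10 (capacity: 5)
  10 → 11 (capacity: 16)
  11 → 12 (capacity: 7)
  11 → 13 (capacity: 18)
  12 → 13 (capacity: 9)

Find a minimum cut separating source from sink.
Min cut value = 7, edges: (1,2)

Min cut value: 7
Partition: S = [0, 1], T = [2, 3, 4, 5, 6, 7, 8, 9, 10, 11, 12, 13]
Cut edges: (1,2)

By max-flow min-cut theorem, max flow = min cut = 7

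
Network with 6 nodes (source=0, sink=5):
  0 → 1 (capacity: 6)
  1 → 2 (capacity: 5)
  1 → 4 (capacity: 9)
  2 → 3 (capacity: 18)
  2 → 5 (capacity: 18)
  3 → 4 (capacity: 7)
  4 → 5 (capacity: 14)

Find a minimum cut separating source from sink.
Min cut value = 6, edges: (0,1)

Min cut value: 6
Partition: S = [0], T = [1, 2, 3, 4, 5]
Cut edges: (0,1)

By max-flow min-cut theorem, max flow = min cut = 6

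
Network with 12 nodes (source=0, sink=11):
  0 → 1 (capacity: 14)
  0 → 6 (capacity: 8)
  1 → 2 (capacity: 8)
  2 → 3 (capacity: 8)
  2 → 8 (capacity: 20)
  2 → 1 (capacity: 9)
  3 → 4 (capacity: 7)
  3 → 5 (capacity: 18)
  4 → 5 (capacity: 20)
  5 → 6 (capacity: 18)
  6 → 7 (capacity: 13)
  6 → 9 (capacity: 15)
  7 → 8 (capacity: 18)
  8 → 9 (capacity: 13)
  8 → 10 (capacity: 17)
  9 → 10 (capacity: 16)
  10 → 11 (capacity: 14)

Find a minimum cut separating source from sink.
Min cut value = 14, edges: (10,11)

Min cut value: 14
Partition: S = [0, 1, 2, 3, 4, 5, 6, 7, 8, 9, 10], T = [11]
Cut edges: (10,11)

By max-flow min-cut theorem, max flow = min cut = 14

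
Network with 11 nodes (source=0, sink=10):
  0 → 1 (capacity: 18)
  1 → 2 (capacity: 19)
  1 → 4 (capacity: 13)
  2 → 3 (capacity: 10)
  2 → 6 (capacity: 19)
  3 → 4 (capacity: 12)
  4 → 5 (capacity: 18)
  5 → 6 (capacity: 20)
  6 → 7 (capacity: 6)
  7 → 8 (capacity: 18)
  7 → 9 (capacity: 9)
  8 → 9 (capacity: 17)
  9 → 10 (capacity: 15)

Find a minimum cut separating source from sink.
Min cut value = 6, edges: (6,7)

Min cut value: 6
Partition: S = [0, 1, 2, 3, 4, 5, 6], T = [7, 8, 9, 10]
Cut edges: (6,7)

By max-flow min-cut theorem, max flow = min cut = 6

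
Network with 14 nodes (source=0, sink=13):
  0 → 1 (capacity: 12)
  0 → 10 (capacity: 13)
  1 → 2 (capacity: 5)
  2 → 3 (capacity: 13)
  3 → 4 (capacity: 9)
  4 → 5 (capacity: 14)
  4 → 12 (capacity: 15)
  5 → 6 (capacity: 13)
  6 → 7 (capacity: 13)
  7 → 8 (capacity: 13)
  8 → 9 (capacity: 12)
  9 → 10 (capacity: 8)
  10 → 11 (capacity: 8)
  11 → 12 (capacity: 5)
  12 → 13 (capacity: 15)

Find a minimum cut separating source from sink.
Min cut value = 10, edges: (1,2), (11,12)

Min cut value: 10
Partition: S = [0, 1, 5, 6, 7, 8, 9, 10, 11], T = [2, 3, 4, 12, 13]
Cut edges: (1,2), (11,12)

By max-flow min-cut theorem, max flow = min cut = 10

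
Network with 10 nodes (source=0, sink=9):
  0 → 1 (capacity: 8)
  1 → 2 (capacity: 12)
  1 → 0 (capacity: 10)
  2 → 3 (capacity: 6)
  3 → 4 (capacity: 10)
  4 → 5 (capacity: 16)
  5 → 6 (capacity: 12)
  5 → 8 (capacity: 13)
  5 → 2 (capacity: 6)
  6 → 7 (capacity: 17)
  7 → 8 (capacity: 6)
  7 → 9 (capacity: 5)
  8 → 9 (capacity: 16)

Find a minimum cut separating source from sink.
Min cut value = 6, edges: (2,3)

Min cut value: 6
Partition: S = [0, 1, 2], T = [3, 4, 5, 6, 7, 8, 9]
Cut edges: (2,3)

By max-flow min-cut theorem, max flow = min cut = 6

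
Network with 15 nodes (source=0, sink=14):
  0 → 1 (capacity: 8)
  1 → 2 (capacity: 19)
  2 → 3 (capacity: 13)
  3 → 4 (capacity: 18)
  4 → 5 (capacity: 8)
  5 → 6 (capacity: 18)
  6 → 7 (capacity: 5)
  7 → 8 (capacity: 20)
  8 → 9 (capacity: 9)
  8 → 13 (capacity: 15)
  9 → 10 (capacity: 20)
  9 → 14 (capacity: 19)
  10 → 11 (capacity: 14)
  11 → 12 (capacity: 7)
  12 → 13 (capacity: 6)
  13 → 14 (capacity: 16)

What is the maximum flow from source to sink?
Maximum flow = 5

Max flow: 5

Flow assignment:
  0 → 1: 5/8
  1 → 2: 5/19
  2 → 3: 5/13
  3 → 4: 5/18
  4 → 5: 5/8
  5 → 6: 5/18
  6 → 7: 5/5
  7 → 8: 5/20
  8 → 9: 5/9
  9 → 14: 5/19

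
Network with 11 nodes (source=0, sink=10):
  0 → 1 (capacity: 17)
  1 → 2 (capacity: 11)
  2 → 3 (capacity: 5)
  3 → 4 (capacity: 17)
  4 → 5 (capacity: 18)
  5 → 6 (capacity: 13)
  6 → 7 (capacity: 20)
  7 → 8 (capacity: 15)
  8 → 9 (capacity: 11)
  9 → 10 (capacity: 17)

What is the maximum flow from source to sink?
Maximum flow = 5

Max flow: 5

Flow assignment:
  0 → 1: 5/17
  1 → 2: 5/11
  2 → 3: 5/5
  3 → 4: 5/17
  4 → 5: 5/18
  5 → 6: 5/13
  6 → 7: 5/20
  7 → 8: 5/15
  8 → 9: 5/11
  9 → 10: 5/17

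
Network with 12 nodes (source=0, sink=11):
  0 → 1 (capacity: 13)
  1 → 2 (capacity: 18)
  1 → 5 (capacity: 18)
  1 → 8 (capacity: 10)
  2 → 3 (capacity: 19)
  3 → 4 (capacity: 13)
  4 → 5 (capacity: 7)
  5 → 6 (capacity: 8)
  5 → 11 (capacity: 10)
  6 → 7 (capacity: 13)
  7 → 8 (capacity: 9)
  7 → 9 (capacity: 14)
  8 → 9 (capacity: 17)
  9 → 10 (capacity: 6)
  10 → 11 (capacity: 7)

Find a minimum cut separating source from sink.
Min cut value = 13, edges: (0,1)

Min cut value: 13
Partition: S = [0], T = [1, 2, 3, 4, 5, 6, 7, 8, 9, 10, 11]
Cut edges: (0,1)

By max-flow min-cut theorem, max flow = min cut = 13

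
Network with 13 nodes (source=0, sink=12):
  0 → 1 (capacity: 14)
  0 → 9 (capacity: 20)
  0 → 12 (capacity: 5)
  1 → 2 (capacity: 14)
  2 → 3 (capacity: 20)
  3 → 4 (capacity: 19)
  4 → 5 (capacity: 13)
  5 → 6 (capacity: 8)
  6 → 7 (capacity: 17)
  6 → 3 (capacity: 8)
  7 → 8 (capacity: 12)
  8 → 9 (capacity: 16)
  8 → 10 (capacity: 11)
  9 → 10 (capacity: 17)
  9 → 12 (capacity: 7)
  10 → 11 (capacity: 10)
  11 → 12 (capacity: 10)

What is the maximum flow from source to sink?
Maximum flow = 22

Max flow: 22

Flow assignment:
  0 → 1: 8/14
  0 → 9: 9/20
  0 → 12: 5/5
  1 → 2: 8/14
  2 → 3: 8/20
  3 → 4: 8/19
  4 → 5: 8/13
  5 → 6: 8/8
  6 → 7: 8/17
  7 → 8: 8/12
  8 → 9: 8/16
  9 → 10: 10/17
  9 → 12: 7/7
  10 → 11: 10/10
  11 → 12: 10/10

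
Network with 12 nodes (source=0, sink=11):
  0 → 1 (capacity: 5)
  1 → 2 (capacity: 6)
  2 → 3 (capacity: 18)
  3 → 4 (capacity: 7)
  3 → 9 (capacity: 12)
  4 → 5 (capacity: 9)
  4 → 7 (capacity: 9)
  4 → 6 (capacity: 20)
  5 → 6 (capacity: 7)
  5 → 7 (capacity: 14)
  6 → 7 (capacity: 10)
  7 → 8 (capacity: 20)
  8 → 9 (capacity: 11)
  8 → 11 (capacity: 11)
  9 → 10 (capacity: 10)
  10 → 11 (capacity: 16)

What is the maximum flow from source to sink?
Maximum flow = 5

Max flow: 5

Flow assignment:
  0 → 1: 5/5
  1 → 2: 5/6
  2 → 3: 5/18
  3 → 9: 5/12
  9 → 10: 5/10
  10 → 11: 5/16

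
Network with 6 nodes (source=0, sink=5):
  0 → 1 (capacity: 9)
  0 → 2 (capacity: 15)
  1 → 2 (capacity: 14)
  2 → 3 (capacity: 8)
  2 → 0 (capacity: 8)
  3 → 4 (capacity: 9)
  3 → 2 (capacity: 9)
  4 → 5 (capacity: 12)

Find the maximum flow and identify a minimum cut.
Max flow = 8, Min cut edges: (2,3)

Maximum flow: 8
Minimum cut: (2,3)
Partition: S = [0, 1, 2], T = [3, 4, 5]

Max-flow min-cut theorem verified: both equal 8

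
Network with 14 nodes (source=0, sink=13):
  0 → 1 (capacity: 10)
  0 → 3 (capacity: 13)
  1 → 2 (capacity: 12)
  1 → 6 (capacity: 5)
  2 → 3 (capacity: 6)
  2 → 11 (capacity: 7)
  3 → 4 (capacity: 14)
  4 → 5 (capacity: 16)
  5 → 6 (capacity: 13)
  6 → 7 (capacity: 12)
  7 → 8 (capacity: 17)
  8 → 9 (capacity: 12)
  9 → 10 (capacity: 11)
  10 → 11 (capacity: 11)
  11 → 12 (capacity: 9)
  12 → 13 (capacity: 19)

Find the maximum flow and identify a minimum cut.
Max flow = 9, Min cut edges: (11,12)

Maximum flow: 9
Minimum cut: (11,12)
Partition: S = [0, 1, 2, 3, 4, 5, 6, 7, 8, 9, 10, 11], T = [12, 13]

Max-flow min-cut theorem verified: both equal 9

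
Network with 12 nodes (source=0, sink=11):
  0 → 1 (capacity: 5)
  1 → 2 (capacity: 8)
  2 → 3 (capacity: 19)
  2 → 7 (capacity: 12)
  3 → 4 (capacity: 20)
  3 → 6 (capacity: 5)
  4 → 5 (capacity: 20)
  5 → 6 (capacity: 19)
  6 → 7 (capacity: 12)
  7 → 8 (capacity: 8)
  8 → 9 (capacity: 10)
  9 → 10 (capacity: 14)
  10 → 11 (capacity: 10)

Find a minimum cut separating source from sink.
Min cut value = 5, edges: (0,1)

Min cut value: 5
Partition: S = [0], T = [1, 2, 3, 4, 5, 6, 7, 8, 9, 10, 11]
Cut edges: (0,1)

By max-flow min-cut theorem, max flow = min cut = 5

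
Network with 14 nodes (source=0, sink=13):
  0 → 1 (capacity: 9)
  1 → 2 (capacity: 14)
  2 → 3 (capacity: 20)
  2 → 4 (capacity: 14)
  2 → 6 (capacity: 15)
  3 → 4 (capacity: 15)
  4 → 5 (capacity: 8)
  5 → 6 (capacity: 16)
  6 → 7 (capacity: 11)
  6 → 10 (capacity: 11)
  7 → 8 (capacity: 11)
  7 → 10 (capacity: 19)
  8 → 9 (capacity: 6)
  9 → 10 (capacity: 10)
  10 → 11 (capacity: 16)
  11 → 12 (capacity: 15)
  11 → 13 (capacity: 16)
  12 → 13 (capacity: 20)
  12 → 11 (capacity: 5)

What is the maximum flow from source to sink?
Maximum flow = 9

Max flow: 9

Flow assignment:
  0 → 1: 9/9
  1 → 2: 9/14
  2 → 6: 9/15
  6 → 10: 9/11
  10 → 11: 9/16
  11 → 13: 9/16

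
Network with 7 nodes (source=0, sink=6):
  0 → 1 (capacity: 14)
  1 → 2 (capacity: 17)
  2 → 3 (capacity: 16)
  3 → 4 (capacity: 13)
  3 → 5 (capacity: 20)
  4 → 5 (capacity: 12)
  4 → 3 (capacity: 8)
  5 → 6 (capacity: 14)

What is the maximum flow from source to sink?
Maximum flow = 14

Max flow: 14

Flow assignment:
  0 → 1: 14/14
  1 → 2: 14/17
  2 → 3: 14/16
  3 → 5: 14/20
  5 → 6: 14/14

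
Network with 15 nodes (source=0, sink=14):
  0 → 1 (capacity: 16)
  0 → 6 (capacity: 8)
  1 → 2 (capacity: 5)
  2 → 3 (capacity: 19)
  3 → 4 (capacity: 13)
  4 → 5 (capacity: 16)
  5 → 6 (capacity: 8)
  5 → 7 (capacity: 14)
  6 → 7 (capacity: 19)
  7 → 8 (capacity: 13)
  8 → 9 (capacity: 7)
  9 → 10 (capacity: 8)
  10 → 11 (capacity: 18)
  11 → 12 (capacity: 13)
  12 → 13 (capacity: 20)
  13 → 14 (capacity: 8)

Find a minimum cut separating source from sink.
Min cut value = 7, edges: (8,9)

Min cut value: 7
Partition: S = [0, 1, 2, 3, 4, 5, 6, 7, 8], T = [9, 10, 11, 12, 13, 14]
Cut edges: (8,9)

By max-flow min-cut theorem, max flow = min cut = 7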